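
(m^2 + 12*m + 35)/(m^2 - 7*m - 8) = (m^2 + 12*m + 35)/(m^2 - 7*m - 8)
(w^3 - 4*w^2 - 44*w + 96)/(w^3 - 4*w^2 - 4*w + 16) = (w^2 - 2*w - 48)/(w^2 - 2*w - 8)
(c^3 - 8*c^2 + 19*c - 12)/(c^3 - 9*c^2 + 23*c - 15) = (c - 4)/(c - 5)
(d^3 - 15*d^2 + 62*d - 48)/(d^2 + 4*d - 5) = (d^2 - 14*d + 48)/(d + 5)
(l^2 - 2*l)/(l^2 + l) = (l - 2)/(l + 1)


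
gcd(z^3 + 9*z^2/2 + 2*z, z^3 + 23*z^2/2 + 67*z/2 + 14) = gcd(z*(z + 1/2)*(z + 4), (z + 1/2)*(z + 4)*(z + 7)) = z^2 + 9*z/2 + 2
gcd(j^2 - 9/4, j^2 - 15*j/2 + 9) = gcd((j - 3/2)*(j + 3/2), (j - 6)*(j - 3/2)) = j - 3/2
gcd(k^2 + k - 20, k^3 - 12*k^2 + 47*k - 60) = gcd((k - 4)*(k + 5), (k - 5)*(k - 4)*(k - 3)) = k - 4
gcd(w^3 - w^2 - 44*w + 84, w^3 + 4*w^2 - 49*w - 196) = w + 7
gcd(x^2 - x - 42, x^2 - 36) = x + 6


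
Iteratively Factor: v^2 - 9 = (v - 3)*(v + 3)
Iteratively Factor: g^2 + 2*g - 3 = (g + 3)*(g - 1)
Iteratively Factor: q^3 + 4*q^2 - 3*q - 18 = (q + 3)*(q^2 + q - 6) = (q - 2)*(q + 3)*(q + 3)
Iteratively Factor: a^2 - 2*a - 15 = (a - 5)*(a + 3)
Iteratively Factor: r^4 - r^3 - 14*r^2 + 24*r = (r + 4)*(r^3 - 5*r^2 + 6*r) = r*(r + 4)*(r^2 - 5*r + 6) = r*(r - 2)*(r + 4)*(r - 3)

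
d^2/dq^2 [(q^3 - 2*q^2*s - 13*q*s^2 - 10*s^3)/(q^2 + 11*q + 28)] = 2*(-13*q^3*s^2 + 22*q^3*s + 93*q^3 - 30*q^2*s^3 + 168*q^2*s + 924*q^2 - 330*q*s^3 + 1092*q*s^2 + 2352*q - 930*s^3 + 4004*s^2 - 1568*s)/(q^6 + 33*q^5 + 447*q^4 + 3179*q^3 + 12516*q^2 + 25872*q + 21952)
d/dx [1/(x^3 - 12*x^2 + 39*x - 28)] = 3*(-x^2 + 8*x - 13)/(x^3 - 12*x^2 + 39*x - 28)^2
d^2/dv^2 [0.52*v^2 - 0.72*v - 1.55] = 1.04000000000000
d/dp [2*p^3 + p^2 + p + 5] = 6*p^2 + 2*p + 1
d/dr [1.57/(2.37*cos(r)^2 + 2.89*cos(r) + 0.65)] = (7.4418*cos(r) + 4.5373)*sin(r)/(2.37*cos(r)^2 + 2.89*cos(r) + 0.65)^2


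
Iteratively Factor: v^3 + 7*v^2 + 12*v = (v + 3)*(v^2 + 4*v) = (v + 3)*(v + 4)*(v)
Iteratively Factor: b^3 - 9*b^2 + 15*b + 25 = (b - 5)*(b^2 - 4*b - 5) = (b - 5)*(b + 1)*(b - 5)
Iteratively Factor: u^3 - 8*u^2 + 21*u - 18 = (u - 2)*(u^2 - 6*u + 9) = (u - 3)*(u - 2)*(u - 3)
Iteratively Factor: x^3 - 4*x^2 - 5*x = (x)*(x^2 - 4*x - 5) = x*(x + 1)*(x - 5)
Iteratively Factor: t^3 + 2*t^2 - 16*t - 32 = (t + 4)*(t^2 - 2*t - 8) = (t - 4)*(t + 4)*(t + 2)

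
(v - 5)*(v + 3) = v^2 - 2*v - 15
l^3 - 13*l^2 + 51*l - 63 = (l - 7)*(l - 3)^2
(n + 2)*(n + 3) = n^2 + 5*n + 6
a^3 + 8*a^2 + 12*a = a*(a + 2)*(a + 6)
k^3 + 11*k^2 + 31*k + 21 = (k + 1)*(k + 3)*(k + 7)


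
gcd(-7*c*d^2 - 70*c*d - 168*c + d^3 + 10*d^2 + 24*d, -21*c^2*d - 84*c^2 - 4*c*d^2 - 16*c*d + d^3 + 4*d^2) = 7*c*d + 28*c - d^2 - 4*d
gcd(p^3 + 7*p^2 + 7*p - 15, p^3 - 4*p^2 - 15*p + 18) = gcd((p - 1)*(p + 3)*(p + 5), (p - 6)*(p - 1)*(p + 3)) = p^2 + 2*p - 3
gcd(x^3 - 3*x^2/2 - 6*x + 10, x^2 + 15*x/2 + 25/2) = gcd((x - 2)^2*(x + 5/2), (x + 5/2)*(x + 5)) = x + 5/2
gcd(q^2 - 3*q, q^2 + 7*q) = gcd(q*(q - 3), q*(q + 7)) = q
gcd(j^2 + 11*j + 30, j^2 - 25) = j + 5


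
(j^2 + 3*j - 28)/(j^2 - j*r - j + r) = (j^2 + 3*j - 28)/(j^2 - j*r - j + r)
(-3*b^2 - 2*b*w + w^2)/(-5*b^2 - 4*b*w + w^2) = (-3*b + w)/(-5*b + w)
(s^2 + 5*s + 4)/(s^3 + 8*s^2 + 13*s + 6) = (s + 4)/(s^2 + 7*s + 6)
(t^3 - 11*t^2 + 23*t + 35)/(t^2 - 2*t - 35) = (t^2 - 4*t - 5)/(t + 5)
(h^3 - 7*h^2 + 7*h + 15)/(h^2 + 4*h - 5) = (h^3 - 7*h^2 + 7*h + 15)/(h^2 + 4*h - 5)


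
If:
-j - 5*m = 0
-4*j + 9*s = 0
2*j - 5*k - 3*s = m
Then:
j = 9*s/4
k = 39*s/100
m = -9*s/20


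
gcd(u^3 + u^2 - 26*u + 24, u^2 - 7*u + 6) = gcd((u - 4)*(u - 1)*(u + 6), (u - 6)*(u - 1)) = u - 1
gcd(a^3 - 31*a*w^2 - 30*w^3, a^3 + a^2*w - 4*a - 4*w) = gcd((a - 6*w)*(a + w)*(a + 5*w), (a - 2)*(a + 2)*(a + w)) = a + w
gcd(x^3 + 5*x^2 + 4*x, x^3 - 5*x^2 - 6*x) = x^2 + x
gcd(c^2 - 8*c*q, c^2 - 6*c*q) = c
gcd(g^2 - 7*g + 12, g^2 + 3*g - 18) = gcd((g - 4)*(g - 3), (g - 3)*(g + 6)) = g - 3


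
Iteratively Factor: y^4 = (y)*(y^3) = y^2*(y^2) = y^3*(y)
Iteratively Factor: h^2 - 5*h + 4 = (h - 1)*(h - 4)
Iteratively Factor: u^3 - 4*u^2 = (u)*(u^2 - 4*u) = u*(u - 4)*(u)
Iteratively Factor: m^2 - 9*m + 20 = (m - 5)*(m - 4)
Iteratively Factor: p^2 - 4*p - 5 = (p - 5)*(p + 1)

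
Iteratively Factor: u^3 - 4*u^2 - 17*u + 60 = (u - 5)*(u^2 + u - 12) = (u - 5)*(u - 3)*(u + 4)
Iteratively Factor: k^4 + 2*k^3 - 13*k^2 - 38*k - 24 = (k + 3)*(k^3 - k^2 - 10*k - 8) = (k - 4)*(k + 3)*(k^2 + 3*k + 2) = (k - 4)*(k + 2)*(k + 3)*(k + 1)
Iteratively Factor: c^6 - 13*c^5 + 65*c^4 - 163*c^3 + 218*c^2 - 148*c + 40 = (c - 1)*(c^5 - 12*c^4 + 53*c^3 - 110*c^2 + 108*c - 40) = (c - 2)*(c - 1)*(c^4 - 10*c^3 + 33*c^2 - 44*c + 20) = (c - 2)^2*(c - 1)*(c^3 - 8*c^2 + 17*c - 10) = (c - 2)^2*(c - 1)^2*(c^2 - 7*c + 10) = (c - 2)^3*(c - 1)^2*(c - 5)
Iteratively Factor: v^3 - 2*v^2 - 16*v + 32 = (v + 4)*(v^2 - 6*v + 8) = (v - 4)*(v + 4)*(v - 2)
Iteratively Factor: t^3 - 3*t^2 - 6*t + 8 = (t - 1)*(t^2 - 2*t - 8) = (t - 1)*(t + 2)*(t - 4)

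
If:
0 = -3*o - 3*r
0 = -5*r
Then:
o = 0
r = 0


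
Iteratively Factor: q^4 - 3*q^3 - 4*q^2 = (q - 4)*(q^3 + q^2) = q*(q - 4)*(q^2 + q) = q^2*(q - 4)*(q + 1)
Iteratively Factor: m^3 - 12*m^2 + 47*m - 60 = (m - 4)*(m^2 - 8*m + 15) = (m - 5)*(m - 4)*(m - 3)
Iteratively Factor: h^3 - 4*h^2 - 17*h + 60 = (h - 3)*(h^2 - h - 20) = (h - 3)*(h + 4)*(h - 5)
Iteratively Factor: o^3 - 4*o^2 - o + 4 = (o - 4)*(o^2 - 1) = (o - 4)*(o - 1)*(o + 1)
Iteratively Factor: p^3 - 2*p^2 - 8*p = (p + 2)*(p^2 - 4*p) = (p - 4)*(p + 2)*(p)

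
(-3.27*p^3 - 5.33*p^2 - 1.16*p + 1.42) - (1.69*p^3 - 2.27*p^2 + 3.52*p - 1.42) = -4.96*p^3 - 3.06*p^2 - 4.68*p + 2.84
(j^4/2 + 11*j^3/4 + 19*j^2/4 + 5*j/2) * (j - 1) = j^5/2 + 9*j^4/4 + 2*j^3 - 9*j^2/4 - 5*j/2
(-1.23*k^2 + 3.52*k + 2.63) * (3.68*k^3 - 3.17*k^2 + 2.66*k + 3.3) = -4.5264*k^5 + 16.8527*k^4 - 4.7518*k^3 - 3.0329*k^2 + 18.6118*k + 8.679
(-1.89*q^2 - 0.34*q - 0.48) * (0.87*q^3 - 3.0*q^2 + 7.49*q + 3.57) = -1.6443*q^5 + 5.3742*q^4 - 13.5537*q^3 - 7.8539*q^2 - 4.809*q - 1.7136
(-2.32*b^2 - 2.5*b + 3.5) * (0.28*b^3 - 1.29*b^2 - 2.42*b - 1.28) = -0.6496*b^5 + 2.2928*b^4 + 9.8194*b^3 + 4.5046*b^2 - 5.27*b - 4.48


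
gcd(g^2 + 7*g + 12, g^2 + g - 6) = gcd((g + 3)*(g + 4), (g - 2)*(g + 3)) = g + 3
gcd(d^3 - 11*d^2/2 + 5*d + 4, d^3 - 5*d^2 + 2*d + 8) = d^2 - 6*d + 8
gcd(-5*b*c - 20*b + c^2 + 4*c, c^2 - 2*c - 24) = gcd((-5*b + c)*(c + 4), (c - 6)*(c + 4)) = c + 4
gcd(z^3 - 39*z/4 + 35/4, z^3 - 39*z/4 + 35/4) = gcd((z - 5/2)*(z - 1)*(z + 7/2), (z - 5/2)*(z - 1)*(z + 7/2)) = z^3 - 39*z/4 + 35/4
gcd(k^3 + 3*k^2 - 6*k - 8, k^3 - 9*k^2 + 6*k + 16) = k^2 - k - 2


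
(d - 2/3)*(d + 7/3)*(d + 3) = d^3 + 14*d^2/3 + 31*d/9 - 14/3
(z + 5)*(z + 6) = z^2 + 11*z + 30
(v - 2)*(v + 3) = v^2 + v - 6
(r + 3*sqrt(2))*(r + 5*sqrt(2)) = r^2 + 8*sqrt(2)*r + 30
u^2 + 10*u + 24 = (u + 4)*(u + 6)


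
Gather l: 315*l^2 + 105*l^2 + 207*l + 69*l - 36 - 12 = 420*l^2 + 276*l - 48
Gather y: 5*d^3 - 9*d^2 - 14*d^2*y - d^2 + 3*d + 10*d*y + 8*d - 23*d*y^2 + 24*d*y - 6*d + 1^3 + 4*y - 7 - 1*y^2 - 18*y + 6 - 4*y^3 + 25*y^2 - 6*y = 5*d^3 - 10*d^2 + 5*d - 4*y^3 + y^2*(24 - 23*d) + y*(-14*d^2 + 34*d - 20)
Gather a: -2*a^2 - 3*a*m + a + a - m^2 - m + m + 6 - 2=-2*a^2 + a*(2 - 3*m) - m^2 + 4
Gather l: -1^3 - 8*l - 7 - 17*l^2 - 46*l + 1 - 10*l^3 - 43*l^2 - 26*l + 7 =-10*l^3 - 60*l^2 - 80*l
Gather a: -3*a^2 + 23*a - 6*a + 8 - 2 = -3*a^2 + 17*a + 6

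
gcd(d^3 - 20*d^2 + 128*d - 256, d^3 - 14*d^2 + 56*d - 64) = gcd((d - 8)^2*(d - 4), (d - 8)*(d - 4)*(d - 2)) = d^2 - 12*d + 32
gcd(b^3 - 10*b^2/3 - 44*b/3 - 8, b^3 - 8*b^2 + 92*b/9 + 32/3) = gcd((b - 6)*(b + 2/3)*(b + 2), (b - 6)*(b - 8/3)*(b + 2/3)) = b^2 - 16*b/3 - 4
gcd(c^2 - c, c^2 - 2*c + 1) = c - 1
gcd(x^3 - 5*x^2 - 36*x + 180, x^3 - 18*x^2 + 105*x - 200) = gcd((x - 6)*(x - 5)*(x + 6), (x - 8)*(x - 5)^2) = x - 5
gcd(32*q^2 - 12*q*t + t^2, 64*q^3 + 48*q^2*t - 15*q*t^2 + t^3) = 8*q - t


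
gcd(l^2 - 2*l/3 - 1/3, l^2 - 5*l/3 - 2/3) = l + 1/3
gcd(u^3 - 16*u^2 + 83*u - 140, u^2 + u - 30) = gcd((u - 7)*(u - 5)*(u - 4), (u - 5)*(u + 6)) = u - 5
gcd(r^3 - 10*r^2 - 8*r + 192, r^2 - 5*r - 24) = r - 8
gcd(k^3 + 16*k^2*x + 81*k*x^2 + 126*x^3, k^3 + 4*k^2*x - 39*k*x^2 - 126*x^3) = k^2 + 10*k*x + 21*x^2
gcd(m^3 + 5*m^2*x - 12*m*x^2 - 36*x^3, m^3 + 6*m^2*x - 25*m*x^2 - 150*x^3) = m + 6*x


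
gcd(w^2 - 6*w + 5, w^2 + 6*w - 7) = w - 1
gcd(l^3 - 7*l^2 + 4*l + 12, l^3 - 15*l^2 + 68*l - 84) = l^2 - 8*l + 12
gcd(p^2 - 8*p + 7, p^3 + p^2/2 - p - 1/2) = p - 1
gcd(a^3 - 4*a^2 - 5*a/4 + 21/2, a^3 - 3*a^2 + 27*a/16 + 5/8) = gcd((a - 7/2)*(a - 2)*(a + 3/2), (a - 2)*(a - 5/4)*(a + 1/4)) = a - 2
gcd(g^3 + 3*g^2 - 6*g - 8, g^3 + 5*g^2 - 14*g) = g - 2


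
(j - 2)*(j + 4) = j^2 + 2*j - 8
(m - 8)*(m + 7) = m^2 - m - 56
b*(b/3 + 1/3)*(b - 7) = b^3/3 - 2*b^2 - 7*b/3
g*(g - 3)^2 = g^3 - 6*g^2 + 9*g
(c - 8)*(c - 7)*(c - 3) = c^3 - 18*c^2 + 101*c - 168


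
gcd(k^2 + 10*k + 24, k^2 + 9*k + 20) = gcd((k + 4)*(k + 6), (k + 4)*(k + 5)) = k + 4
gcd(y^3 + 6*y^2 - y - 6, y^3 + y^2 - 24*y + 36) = y + 6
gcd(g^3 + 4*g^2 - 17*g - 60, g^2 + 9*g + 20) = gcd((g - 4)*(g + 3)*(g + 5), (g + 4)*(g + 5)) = g + 5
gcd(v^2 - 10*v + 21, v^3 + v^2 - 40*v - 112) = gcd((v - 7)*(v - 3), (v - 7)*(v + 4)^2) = v - 7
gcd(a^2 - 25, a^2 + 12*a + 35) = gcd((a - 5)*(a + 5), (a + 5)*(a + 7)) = a + 5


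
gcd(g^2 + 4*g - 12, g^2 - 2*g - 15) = 1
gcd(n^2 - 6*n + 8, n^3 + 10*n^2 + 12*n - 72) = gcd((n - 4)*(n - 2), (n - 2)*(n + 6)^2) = n - 2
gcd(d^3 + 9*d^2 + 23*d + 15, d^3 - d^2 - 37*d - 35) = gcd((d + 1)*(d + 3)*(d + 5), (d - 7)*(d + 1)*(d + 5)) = d^2 + 6*d + 5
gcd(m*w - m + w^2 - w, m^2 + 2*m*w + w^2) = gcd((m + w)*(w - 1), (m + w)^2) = m + w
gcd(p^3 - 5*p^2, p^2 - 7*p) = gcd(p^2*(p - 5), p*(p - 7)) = p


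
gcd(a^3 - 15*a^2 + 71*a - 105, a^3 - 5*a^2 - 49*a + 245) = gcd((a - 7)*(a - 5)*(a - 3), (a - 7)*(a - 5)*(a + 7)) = a^2 - 12*a + 35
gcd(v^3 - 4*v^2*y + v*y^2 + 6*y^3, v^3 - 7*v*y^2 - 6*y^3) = -v^2 + 2*v*y + 3*y^2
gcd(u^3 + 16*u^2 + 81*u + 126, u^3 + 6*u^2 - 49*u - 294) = u^2 + 13*u + 42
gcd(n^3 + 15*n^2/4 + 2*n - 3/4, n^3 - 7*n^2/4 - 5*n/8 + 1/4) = n - 1/4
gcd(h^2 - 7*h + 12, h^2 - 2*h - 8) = h - 4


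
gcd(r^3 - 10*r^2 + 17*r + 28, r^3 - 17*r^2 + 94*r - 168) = r^2 - 11*r + 28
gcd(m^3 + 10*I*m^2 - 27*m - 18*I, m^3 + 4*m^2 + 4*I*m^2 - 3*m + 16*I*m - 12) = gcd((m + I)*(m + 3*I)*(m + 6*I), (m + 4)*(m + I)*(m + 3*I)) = m^2 + 4*I*m - 3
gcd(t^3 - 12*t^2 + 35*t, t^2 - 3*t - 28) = t - 7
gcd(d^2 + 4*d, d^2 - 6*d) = d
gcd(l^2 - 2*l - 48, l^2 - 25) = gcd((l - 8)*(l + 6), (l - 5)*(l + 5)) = 1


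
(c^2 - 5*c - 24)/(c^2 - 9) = (c - 8)/(c - 3)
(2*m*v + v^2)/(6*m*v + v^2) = (2*m + v)/(6*m + v)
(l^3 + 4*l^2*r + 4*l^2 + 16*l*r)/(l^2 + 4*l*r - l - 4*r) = l*(l + 4)/(l - 1)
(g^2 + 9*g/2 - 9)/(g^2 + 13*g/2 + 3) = (2*g - 3)/(2*g + 1)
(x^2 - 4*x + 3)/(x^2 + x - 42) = (x^2 - 4*x + 3)/(x^2 + x - 42)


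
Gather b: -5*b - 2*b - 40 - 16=-7*b - 56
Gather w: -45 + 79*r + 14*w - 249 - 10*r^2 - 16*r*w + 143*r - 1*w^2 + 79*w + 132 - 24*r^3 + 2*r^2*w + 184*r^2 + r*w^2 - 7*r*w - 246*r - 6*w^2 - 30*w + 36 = -24*r^3 + 174*r^2 - 24*r + w^2*(r - 7) + w*(2*r^2 - 23*r + 63) - 126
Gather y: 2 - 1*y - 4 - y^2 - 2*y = -y^2 - 3*y - 2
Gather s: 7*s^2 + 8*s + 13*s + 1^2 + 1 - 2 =7*s^2 + 21*s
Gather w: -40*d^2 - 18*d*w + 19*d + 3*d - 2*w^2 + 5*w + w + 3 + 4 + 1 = -40*d^2 + 22*d - 2*w^2 + w*(6 - 18*d) + 8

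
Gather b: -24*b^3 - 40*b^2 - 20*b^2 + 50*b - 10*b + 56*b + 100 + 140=-24*b^3 - 60*b^2 + 96*b + 240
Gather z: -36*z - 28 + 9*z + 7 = -27*z - 21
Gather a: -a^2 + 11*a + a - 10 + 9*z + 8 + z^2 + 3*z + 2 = -a^2 + 12*a + z^2 + 12*z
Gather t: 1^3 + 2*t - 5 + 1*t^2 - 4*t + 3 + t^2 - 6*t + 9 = 2*t^2 - 8*t + 8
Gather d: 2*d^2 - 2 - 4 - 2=2*d^2 - 8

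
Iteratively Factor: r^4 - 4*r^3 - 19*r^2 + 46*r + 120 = (r + 3)*(r^3 - 7*r^2 + 2*r + 40) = (r - 4)*(r + 3)*(r^2 - 3*r - 10) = (r - 4)*(r + 2)*(r + 3)*(r - 5)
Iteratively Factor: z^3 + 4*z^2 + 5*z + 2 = (z + 2)*(z^2 + 2*z + 1) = (z + 1)*(z + 2)*(z + 1)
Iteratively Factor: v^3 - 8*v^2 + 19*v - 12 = (v - 4)*(v^2 - 4*v + 3) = (v - 4)*(v - 1)*(v - 3)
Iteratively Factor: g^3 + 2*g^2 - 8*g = (g + 4)*(g^2 - 2*g) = (g - 2)*(g + 4)*(g)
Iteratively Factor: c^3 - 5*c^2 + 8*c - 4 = (c - 1)*(c^2 - 4*c + 4) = (c - 2)*(c - 1)*(c - 2)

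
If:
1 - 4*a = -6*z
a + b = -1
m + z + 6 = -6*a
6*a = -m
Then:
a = -35/4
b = 31/4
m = 105/2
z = -6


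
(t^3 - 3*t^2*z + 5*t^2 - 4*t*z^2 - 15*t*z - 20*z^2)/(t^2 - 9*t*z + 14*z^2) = (t^3 - 3*t^2*z + 5*t^2 - 4*t*z^2 - 15*t*z - 20*z^2)/(t^2 - 9*t*z + 14*z^2)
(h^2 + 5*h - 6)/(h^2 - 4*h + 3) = (h + 6)/(h - 3)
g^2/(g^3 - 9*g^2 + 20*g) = g/(g^2 - 9*g + 20)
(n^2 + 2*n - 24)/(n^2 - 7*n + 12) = (n + 6)/(n - 3)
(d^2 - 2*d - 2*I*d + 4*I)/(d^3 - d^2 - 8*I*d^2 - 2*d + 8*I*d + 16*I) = (d - 2*I)/(d^2 + d*(1 - 8*I) - 8*I)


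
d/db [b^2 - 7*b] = 2*b - 7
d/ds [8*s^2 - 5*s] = 16*s - 5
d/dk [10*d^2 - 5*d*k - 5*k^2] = -5*d - 10*k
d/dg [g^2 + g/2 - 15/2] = 2*g + 1/2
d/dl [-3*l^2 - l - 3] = -6*l - 1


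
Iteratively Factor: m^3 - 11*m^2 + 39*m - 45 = (m - 5)*(m^2 - 6*m + 9) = (m - 5)*(m - 3)*(m - 3)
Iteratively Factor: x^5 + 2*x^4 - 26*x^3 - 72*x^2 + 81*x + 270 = (x + 3)*(x^4 - x^3 - 23*x^2 - 3*x + 90) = (x - 2)*(x + 3)*(x^3 + x^2 - 21*x - 45) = (x - 2)*(x + 3)^2*(x^2 - 2*x - 15) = (x - 5)*(x - 2)*(x + 3)^2*(x + 3)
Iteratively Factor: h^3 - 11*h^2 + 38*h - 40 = (h - 5)*(h^2 - 6*h + 8) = (h - 5)*(h - 4)*(h - 2)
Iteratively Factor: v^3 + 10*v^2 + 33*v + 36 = (v + 3)*(v^2 + 7*v + 12) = (v + 3)*(v + 4)*(v + 3)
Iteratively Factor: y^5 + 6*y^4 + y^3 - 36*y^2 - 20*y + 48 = (y + 4)*(y^4 + 2*y^3 - 7*y^2 - 8*y + 12) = (y - 1)*(y + 4)*(y^3 + 3*y^2 - 4*y - 12) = (y - 1)*(y + 3)*(y + 4)*(y^2 - 4) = (y - 2)*(y - 1)*(y + 3)*(y + 4)*(y + 2)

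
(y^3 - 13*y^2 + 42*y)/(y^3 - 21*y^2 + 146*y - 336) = y/(y - 8)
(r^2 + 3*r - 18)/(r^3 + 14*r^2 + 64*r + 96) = (r - 3)/(r^2 + 8*r + 16)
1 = 1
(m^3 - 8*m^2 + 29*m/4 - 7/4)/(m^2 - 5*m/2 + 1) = (2*m^2 - 15*m + 7)/(2*(m - 2))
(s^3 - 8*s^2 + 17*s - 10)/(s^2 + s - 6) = (s^2 - 6*s + 5)/(s + 3)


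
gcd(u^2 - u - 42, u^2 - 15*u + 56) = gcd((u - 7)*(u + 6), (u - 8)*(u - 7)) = u - 7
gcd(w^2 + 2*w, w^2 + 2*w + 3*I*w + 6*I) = w + 2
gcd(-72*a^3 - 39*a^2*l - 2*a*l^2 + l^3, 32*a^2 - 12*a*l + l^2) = 8*a - l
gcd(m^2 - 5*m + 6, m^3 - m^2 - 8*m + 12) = m - 2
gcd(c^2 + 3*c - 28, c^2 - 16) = c - 4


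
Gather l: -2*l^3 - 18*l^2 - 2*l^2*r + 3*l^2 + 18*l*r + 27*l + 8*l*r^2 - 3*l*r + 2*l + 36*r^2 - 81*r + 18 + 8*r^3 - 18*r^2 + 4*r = -2*l^3 + l^2*(-2*r - 15) + l*(8*r^2 + 15*r + 29) + 8*r^3 + 18*r^2 - 77*r + 18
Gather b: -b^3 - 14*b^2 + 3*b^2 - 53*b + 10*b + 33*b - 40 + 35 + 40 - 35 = -b^3 - 11*b^2 - 10*b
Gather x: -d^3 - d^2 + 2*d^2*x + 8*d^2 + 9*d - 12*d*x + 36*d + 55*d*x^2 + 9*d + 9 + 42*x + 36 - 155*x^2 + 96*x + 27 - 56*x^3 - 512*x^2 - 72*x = -d^3 + 7*d^2 + 54*d - 56*x^3 + x^2*(55*d - 667) + x*(2*d^2 - 12*d + 66) + 72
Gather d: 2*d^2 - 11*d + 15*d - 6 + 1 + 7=2*d^2 + 4*d + 2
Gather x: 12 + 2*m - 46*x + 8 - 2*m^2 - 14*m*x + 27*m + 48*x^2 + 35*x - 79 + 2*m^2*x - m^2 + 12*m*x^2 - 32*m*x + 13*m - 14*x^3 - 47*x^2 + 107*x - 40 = -3*m^2 + 42*m - 14*x^3 + x^2*(12*m + 1) + x*(2*m^2 - 46*m + 96) - 99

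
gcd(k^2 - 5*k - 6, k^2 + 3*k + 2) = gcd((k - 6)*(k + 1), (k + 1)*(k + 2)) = k + 1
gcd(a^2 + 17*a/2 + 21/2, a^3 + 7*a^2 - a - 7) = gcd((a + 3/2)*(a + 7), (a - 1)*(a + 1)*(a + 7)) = a + 7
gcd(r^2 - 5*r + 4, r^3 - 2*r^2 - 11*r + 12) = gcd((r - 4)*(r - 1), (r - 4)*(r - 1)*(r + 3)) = r^2 - 5*r + 4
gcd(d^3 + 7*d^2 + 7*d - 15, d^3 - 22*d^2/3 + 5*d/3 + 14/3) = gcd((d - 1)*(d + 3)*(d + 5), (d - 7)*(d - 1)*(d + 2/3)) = d - 1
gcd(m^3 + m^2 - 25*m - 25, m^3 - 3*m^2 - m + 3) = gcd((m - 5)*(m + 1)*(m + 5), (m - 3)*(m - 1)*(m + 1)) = m + 1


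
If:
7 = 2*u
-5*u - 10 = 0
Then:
No Solution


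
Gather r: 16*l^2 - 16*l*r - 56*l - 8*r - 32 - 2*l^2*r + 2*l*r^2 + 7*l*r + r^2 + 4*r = 16*l^2 - 56*l + r^2*(2*l + 1) + r*(-2*l^2 - 9*l - 4) - 32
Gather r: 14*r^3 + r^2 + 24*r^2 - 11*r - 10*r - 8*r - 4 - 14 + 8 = 14*r^3 + 25*r^2 - 29*r - 10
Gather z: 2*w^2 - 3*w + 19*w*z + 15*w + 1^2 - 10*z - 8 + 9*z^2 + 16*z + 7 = 2*w^2 + 12*w + 9*z^2 + z*(19*w + 6)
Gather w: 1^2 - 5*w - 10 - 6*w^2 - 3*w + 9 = -6*w^2 - 8*w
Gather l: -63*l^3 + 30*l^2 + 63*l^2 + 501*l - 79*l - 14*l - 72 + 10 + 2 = -63*l^3 + 93*l^2 + 408*l - 60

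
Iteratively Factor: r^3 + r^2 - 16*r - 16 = (r - 4)*(r^2 + 5*r + 4) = (r - 4)*(r + 4)*(r + 1)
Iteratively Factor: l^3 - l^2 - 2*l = (l - 2)*(l^2 + l) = (l - 2)*(l + 1)*(l)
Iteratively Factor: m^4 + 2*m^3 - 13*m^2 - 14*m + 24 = (m - 3)*(m^3 + 5*m^2 + 2*m - 8) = (m - 3)*(m + 4)*(m^2 + m - 2) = (m - 3)*(m + 2)*(m + 4)*(m - 1)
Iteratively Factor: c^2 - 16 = (c - 4)*(c + 4)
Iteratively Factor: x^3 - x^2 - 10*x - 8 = (x + 1)*(x^2 - 2*x - 8) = (x + 1)*(x + 2)*(x - 4)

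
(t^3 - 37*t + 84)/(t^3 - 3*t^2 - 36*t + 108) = (t^2 + 3*t - 28)/(t^2 - 36)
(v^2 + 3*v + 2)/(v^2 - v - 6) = (v + 1)/(v - 3)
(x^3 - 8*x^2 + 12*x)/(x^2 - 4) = x*(x - 6)/(x + 2)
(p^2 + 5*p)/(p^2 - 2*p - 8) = p*(p + 5)/(p^2 - 2*p - 8)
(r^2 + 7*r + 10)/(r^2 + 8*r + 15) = (r + 2)/(r + 3)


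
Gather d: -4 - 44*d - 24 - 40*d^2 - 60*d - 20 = -40*d^2 - 104*d - 48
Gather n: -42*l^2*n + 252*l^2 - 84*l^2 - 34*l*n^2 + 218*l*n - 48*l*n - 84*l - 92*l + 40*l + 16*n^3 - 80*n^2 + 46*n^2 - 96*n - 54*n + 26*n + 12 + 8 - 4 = 168*l^2 - 136*l + 16*n^3 + n^2*(-34*l - 34) + n*(-42*l^2 + 170*l - 124) + 16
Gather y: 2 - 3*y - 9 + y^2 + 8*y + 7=y^2 + 5*y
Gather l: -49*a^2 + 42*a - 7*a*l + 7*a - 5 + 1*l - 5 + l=-49*a^2 + 49*a + l*(2 - 7*a) - 10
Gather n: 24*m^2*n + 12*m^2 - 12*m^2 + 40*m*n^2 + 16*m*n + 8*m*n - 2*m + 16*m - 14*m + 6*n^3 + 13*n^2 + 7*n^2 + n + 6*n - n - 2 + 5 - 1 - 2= 6*n^3 + n^2*(40*m + 20) + n*(24*m^2 + 24*m + 6)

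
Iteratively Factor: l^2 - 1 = (l - 1)*(l + 1)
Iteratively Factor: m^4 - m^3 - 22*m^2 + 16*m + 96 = (m - 4)*(m^3 + 3*m^2 - 10*m - 24) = (m - 4)*(m + 4)*(m^2 - m - 6) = (m - 4)*(m - 3)*(m + 4)*(m + 2)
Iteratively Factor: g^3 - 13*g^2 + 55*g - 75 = (g - 5)*(g^2 - 8*g + 15) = (g - 5)*(g - 3)*(g - 5)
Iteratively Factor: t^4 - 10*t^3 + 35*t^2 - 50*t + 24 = (t - 1)*(t^3 - 9*t^2 + 26*t - 24) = (t - 4)*(t - 1)*(t^2 - 5*t + 6) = (t - 4)*(t - 3)*(t - 1)*(t - 2)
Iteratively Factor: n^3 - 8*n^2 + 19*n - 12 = (n - 3)*(n^2 - 5*n + 4) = (n - 4)*(n - 3)*(n - 1)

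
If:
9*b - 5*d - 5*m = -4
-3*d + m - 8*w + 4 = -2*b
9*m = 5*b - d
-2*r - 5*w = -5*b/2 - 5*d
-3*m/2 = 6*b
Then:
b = 1/44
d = 41/44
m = -1/11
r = 1405/704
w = 51/352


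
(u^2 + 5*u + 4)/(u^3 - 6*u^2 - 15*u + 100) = (u + 1)/(u^2 - 10*u + 25)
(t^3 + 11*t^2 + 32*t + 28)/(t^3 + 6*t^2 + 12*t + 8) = (t + 7)/(t + 2)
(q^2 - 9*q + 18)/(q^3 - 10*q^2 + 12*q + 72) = (q - 3)/(q^2 - 4*q - 12)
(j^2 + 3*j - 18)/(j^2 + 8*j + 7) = (j^2 + 3*j - 18)/(j^2 + 8*j + 7)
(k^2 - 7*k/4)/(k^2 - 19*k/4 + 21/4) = k/(k - 3)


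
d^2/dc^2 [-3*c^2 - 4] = -6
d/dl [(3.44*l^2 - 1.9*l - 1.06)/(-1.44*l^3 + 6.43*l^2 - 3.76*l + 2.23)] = (4.9536*l^4 - 5.472*l^3 - 5.2966*l^2 + 28.974*l - 8.2226)/(2.0736*l^6 - 18.5184*l^5 + 52.1737*l^4 - 54.776*l^3 + 42.8154*l^2 - 16.7696*l + 4.9729)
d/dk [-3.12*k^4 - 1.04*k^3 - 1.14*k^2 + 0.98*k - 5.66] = -12.48*k^3 - 3.12*k^2 - 2.28*k + 0.98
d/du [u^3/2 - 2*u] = 3*u^2/2 - 2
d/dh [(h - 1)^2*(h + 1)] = (h - 1)*(3*h + 1)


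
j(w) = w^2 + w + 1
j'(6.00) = 13.00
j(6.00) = 43.00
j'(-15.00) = -29.00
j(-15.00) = 211.00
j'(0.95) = 2.90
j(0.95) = 2.85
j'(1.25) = 3.50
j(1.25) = 3.81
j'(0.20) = 1.40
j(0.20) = 1.24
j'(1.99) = 4.98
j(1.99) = 6.95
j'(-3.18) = -5.36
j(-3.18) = 7.93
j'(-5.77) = -10.54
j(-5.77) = 28.52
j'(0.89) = 2.78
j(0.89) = 2.68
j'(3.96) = 8.92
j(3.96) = 20.64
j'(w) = 2*w + 1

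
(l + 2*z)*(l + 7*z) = l^2 + 9*l*z + 14*z^2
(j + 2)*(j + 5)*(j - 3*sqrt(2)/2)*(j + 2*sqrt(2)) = j^4 + sqrt(2)*j^3/2 + 7*j^3 + 4*j^2 + 7*sqrt(2)*j^2/2 - 42*j + 5*sqrt(2)*j - 60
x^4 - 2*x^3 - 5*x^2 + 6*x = x*(x - 3)*(x - 1)*(x + 2)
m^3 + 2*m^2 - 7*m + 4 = (m - 1)^2*(m + 4)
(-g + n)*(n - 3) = -g*n + 3*g + n^2 - 3*n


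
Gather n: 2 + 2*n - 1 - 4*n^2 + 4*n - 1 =-4*n^2 + 6*n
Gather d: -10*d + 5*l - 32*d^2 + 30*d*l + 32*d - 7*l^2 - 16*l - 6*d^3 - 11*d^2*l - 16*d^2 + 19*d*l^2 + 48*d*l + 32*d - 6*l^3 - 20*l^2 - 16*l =-6*d^3 + d^2*(-11*l - 48) + d*(19*l^2 + 78*l + 54) - 6*l^3 - 27*l^2 - 27*l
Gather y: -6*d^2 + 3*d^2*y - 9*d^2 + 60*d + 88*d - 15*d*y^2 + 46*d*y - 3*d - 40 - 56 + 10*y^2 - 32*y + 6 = -15*d^2 + 145*d + y^2*(10 - 15*d) + y*(3*d^2 + 46*d - 32) - 90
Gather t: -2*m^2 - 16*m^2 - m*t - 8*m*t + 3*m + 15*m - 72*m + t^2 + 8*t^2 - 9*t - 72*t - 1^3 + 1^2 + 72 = -18*m^2 - 54*m + 9*t^2 + t*(-9*m - 81) + 72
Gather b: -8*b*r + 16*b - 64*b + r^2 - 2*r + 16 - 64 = b*(-8*r - 48) + r^2 - 2*r - 48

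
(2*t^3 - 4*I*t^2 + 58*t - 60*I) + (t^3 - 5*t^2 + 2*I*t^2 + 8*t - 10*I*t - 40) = 3*t^3 - 5*t^2 - 2*I*t^2 + 66*t - 10*I*t - 40 - 60*I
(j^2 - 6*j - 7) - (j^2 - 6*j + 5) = -12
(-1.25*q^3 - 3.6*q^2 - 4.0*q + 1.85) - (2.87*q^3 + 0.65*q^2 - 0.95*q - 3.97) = -4.12*q^3 - 4.25*q^2 - 3.05*q + 5.82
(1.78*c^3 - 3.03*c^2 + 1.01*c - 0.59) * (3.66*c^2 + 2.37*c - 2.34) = 6.5148*c^5 - 6.8712*c^4 - 7.6497*c^3 + 7.3245*c^2 - 3.7617*c + 1.3806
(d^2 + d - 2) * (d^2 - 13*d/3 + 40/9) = d^4 - 10*d^3/3 - 17*d^2/9 + 118*d/9 - 80/9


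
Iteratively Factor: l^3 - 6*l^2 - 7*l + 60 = (l - 5)*(l^2 - l - 12) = (l - 5)*(l + 3)*(l - 4)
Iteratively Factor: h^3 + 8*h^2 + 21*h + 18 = (h + 3)*(h^2 + 5*h + 6) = (h + 2)*(h + 3)*(h + 3)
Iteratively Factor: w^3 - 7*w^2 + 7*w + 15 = (w + 1)*(w^2 - 8*w + 15) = (w - 3)*(w + 1)*(w - 5)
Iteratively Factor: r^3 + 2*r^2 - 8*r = (r - 2)*(r^2 + 4*r) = (r - 2)*(r + 4)*(r)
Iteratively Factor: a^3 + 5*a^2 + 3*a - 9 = (a + 3)*(a^2 + 2*a - 3) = (a - 1)*(a + 3)*(a + 3)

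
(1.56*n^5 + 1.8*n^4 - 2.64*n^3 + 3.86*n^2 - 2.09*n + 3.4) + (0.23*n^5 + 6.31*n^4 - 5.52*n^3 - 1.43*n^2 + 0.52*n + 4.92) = 1.79*n^5 + 8.11*n^4 - 8.16*n^3 + 2.43*n^2 - 1.57*n + 8.32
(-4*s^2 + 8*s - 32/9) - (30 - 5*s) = -4*s^2 + 13*s - 302/9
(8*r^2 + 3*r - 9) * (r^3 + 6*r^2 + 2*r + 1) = 8*r^5 + 51*r^4 + 25*r^3 - 40*r^2 - 15*r - 9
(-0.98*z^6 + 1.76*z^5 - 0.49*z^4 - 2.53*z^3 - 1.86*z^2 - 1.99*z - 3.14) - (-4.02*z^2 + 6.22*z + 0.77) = -0.98*z^6 + 1.76*z^5 - 0.49*z^4 - 2.53*z^3 + 2.16*z^2 - 8.21*z - 3.91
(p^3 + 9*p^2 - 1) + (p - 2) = p^3 + 9*p^2 + p - 3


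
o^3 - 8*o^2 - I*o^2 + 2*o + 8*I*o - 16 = (o - 8)*(o - 2*I)*(o + I)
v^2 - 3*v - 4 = (v - 4)*(v + 1)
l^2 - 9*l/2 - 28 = (l - 8)*(l + 7/2)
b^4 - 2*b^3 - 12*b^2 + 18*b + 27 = (b - 3)^2*(b + 1)*(b + 3)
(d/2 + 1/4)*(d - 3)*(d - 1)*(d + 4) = d^4/2 + d^3/4 - 13*d^2/2 + 11*d/4 + 3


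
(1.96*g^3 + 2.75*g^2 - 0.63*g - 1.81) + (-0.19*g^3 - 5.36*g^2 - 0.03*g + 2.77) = 1.77*g^3 - 2.61*g^2 - 0.66*g + 0.96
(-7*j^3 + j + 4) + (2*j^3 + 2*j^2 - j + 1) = -5*j^3 + 2*j^2 + 5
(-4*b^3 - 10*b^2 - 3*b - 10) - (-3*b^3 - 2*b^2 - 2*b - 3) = -b^3 - 8*b^2 - b - 7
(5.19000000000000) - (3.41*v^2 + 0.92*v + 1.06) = -3.41*v^2 - 0.92*v + 4.13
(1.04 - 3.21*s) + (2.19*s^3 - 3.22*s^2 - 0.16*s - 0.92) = 2.19*s^3 - 3.22*s^2 - 3.37*s + 0.12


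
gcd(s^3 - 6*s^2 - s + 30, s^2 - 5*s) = s - 5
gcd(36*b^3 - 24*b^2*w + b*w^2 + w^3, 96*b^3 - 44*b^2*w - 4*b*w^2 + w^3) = -12*b^2 + 4*b*w + w^2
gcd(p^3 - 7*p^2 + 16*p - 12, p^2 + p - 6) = p - 2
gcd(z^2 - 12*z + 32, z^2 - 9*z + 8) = z - 8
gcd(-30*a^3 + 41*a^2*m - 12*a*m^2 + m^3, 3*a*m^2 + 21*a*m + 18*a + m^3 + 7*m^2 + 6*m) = 1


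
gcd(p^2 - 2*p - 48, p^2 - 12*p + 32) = p - 8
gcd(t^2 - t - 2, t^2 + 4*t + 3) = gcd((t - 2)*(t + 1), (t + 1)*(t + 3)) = t + 1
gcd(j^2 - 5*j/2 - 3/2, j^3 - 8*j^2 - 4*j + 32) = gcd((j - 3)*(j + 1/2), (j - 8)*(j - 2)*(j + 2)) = 1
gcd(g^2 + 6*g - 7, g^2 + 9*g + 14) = g + 7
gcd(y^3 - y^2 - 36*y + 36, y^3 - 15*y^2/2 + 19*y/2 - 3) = y^2 - 7*y + 6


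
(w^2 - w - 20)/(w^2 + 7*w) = (w^2 - w - 20)/(w*(w + 7))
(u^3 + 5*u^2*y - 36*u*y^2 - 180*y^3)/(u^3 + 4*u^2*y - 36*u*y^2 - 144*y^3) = (u + 5*y)/(u + 4*y)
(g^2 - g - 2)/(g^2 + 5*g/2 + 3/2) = 2*(g - 2)/(2*g + 3)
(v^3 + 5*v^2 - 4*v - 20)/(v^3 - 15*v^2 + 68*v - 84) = (v^2 + 7*v + 10)/(v^2 - 13*v + 42)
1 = 1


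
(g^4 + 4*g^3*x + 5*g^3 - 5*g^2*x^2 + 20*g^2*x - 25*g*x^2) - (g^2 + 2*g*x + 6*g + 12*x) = g^4 + 4*g^3*x + 5*g^3 - 5*g^2*x^2 + 20*g^2*x - g^2 - 25*g*x^2 - 2*g*x - 6*g - 12*x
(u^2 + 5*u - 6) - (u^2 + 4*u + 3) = u - 9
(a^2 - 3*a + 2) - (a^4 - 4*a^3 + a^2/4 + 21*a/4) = -a^4 + 4*a^3 + 3*a^2/4 - 33*a/4 + 2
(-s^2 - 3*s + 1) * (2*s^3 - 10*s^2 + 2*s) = -2*s^5 + 4*s^4 + 30*s^3 - 16*s^2 + 2*s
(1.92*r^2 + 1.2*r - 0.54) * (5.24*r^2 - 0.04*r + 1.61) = 10.0608*r^4 + 6.2112*r^3 + 0.2136*r^2 + 1.9536*r - 0.8694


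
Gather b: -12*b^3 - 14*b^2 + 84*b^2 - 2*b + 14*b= -12*b^3 + 70*b^2 + 12*b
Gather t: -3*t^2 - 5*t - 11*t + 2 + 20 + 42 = -3*t^2 - 16*t + 64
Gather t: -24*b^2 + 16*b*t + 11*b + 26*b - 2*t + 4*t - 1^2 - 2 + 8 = -24*b^2 + 37*b + t*(16*b + 2) + 5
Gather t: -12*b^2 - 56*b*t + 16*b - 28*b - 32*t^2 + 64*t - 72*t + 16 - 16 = -12*b^2 - 12*b - 32*t^2 + t*(-56*b - 8)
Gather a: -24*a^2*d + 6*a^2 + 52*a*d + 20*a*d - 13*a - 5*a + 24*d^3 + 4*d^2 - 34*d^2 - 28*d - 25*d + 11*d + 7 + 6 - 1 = a^2*(6 - 24*d) + a*(72*d - 18) + 24*d^3 - 30*d^2 - 42*d + 12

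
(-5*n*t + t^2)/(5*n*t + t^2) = (-5*n + t)/(5*n + t)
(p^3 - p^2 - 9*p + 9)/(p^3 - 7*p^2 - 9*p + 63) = (p - 1)/(p - 7)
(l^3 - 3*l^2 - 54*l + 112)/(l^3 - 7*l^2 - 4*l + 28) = (l^2 - l - 56)/(l^2 - 5*l - 14)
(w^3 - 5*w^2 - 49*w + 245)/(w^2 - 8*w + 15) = (w^2 - 49)/(w - 3)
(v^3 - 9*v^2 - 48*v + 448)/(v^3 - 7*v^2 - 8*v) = (v^2 - v - 56)/(v*(v + 1))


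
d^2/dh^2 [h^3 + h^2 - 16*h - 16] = 6*h + 2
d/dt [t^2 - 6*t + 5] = 2*t - 6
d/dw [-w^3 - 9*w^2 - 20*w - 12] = -3*w^2 - 18*w - 20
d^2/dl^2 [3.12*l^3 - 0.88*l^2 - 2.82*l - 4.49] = 18.72*l - 1.76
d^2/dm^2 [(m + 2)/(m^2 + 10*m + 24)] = 2*(4*(m + 2)*(m + 5)^2 - 3*(m + 4)*(m^2 + 10*m + 24))/(m^2 + 10*m + 24)^3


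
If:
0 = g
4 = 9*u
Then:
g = 0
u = 4/9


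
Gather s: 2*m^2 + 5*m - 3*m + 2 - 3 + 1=2*m^2 + 2*m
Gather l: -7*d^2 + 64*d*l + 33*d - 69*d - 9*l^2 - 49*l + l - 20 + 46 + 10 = -7*d^2 - 36*d - 9*l^2 + l*(64*d - 48) + 36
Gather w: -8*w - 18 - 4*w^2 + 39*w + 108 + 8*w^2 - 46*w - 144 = 4*w^2 - 15*w - 54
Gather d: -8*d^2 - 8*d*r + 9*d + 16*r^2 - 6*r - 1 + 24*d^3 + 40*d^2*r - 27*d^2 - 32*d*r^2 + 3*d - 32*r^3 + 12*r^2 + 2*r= 24*d^3 + d^2*(40*r - 35) + d*(-32*r^2 - 8*r + 12) - 32*r^3 + 28*r^2 - 4*r - 1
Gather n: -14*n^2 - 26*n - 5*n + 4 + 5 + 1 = -14*n^2 - 31*n + 10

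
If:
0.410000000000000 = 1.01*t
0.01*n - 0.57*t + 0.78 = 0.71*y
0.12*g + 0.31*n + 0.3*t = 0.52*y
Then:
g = 140.710396039604 - 179.083333333333*y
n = 71.0*y - 54.8613861386139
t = 0.41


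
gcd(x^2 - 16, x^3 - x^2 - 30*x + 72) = x - 4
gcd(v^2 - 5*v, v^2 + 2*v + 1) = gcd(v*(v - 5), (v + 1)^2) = 1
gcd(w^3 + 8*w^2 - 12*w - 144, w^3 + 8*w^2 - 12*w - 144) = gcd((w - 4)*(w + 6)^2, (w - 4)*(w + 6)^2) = w^3 + 8*w^2 - 12*w - 144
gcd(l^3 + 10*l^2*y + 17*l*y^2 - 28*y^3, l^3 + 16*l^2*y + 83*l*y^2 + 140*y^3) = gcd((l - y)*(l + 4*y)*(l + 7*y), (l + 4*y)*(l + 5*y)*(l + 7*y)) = l^2 + 11*l*y + 28*y^2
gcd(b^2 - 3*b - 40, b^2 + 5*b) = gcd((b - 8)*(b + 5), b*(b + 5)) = b + 5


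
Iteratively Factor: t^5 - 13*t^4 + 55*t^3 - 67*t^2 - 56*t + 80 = (t - 4)*(t^4 - 9*t^3 + 19*t^2 + 9*t - 20) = (t - 4)*(t - 1)*(t^3 - 8*t^2 + 11*t + 20) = (t - 4)*(t - 1)*(t + 1)*(t^2 - 9*t + 20) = (t - 4)^2*(t - 1)*(t + 1)*(t - 5)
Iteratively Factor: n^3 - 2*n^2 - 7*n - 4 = (n + 1)*(n^2 - 3*n - 4) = (n + 1)^2*(n - 4)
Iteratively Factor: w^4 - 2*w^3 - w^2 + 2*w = (w - 1)*(w^3 - w^2 - 2*w) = (w - 1)*(w + 1)*(w^2 - 2*w) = w*(w - 1)*(w + 1)*(w - 2)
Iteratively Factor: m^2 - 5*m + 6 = (m - 3)*(m - 2)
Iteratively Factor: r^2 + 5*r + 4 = (r + 1)*(r + 4)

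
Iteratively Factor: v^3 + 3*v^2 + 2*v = (v + 1)*(v^2 + 2*v) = (v + 1)*(v + 2)*(v)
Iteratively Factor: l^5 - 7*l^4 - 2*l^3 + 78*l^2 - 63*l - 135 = (l - 5)*(l^4 - 2*l^3 - 12*l^2 + 18*l + 27) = (l - 5)*(l + 1)*(l^3 - 3*l^2 - 9*l + 27) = (l - 5)*(l + 1)*(l + 3)*(l^2 - 6*l + 9) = (l - 5)*(l - 3)*(l + 1)*(l + 3)*(l - 3)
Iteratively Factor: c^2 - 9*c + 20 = (c - 4)*(c - 5)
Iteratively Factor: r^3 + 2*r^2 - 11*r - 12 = (r + 4)*(r^2 - 2*r - 3) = (r + 1)*(r + 4)*(r - 3)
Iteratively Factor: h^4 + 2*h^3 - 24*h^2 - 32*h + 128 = (h - 2)*(h^3 + 4*h^2 - 16*h - 64) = (h - 4)*(h - 2)*(h^2 + 8*h + 16) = (h - 4)*(h - 2)*(h + 4)*(h + 4)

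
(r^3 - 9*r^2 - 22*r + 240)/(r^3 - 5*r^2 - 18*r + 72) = (r^2 - 3*r - 40)/(r^2 + r - 12)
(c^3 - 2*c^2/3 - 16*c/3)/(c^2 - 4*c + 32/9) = 3*c*(c + 2)/(3*c - 4)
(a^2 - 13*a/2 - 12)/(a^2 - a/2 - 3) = (a - 8)/(a - 2)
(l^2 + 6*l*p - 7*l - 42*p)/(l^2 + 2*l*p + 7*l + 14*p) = (l^2 + 6*l*p - 7*l - 42*p)/(l^2 + 2*l*p + 7*l + 14*p)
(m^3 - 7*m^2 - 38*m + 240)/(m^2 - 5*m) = m - 2 - 48/m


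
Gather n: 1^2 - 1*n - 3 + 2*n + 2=n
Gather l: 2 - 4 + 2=0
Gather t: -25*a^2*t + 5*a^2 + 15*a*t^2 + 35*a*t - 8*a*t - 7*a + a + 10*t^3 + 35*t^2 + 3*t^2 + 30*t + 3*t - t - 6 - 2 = 5*a^2 - 6*a + 10*t^3 + t^2*(15*a + 38) + t*(-25*a^2 + 27*a + 32) - 8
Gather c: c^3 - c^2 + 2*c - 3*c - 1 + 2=c^3 - c^2 - c + 1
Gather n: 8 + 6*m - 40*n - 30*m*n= 6*m + n*(-30*m - 40) + 8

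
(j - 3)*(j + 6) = j^2 + 3*j - 18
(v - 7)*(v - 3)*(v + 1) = v^3 - 9*v^2 + 11*v + 21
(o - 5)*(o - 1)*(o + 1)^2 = o^4 - 4*o^3 - 6*o^2 + 4*o + 5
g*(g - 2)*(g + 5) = g^3 + 3*g^2 - 10*g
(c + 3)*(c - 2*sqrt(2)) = c^2 - 2*sqrt(2)*c + 3*c - 6*sqrt(2)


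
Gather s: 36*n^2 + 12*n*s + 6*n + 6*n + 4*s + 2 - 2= 36*n^2 + 12*n + s*(12*n + 4)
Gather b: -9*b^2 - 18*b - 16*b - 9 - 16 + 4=-9*b^2 - 34*b - 21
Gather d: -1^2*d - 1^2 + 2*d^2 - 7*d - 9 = 2*d^2 - 8*d - 10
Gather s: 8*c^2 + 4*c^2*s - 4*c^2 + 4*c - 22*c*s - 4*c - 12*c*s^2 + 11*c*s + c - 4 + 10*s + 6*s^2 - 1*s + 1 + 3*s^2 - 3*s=4*c^2 + c + s^2*(9 - 12*c) + s*(4*c^2 - 11*c + 6) - 3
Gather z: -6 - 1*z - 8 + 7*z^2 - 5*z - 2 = 7*z^2 - 6*z - 16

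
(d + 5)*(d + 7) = d^2 + 12*d + 35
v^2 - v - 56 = (v - 8)*(v + 7)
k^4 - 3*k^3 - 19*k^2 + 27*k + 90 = (k - 5)*(k - 3)*(k + 2)*(k + 3)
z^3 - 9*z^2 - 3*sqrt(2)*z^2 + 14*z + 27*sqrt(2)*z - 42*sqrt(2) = (z - 7)*(z - 2)*(z - 3*sqrt(2))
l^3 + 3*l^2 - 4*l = l*(l - 1)*(l + 4)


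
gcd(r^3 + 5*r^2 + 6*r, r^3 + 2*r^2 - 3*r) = r^2 + 3*r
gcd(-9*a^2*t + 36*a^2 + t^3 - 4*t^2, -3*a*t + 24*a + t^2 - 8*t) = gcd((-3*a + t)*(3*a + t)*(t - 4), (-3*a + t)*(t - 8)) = -3*a + t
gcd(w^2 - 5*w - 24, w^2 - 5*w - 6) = 1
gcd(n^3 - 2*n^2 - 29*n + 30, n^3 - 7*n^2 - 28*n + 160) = n + 5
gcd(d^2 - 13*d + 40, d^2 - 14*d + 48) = d - 8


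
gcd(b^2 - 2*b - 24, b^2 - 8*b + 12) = b - 6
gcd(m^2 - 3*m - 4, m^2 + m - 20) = m - 4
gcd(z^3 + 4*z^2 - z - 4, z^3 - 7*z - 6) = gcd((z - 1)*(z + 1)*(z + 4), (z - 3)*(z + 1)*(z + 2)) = z + 1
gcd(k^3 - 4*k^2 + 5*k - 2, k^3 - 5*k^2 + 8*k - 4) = k^2 - 3*k + 2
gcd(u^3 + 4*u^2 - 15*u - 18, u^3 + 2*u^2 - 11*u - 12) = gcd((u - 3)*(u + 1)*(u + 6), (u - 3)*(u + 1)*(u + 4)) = u^2 - 2*u - 3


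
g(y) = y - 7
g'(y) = 1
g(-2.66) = -9.66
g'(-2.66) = 1.00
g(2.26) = -4.74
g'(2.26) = 1.00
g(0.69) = -6.31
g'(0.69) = 1.00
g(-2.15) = -9.15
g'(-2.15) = 1.00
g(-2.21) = -9.21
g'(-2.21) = 1.00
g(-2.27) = -9.27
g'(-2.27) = 1.00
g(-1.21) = -8.21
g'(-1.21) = 1.00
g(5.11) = -1.89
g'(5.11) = 1.00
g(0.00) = -7.00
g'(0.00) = 1.00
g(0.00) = -7.00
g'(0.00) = 1.00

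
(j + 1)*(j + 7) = j^2 + 8*j + 7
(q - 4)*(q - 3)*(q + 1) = q^3 - 6*q^2 + 5*q + 12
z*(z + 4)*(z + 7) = z^3 + 11*z^2 + 28*z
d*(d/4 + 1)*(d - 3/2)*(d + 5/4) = d^4/4 + 15*d^3/16 - 23*d^2/32 - 15*d/8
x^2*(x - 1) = x^3 - x^2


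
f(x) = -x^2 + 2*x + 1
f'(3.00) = -4.00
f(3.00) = -2.00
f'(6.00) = -10.00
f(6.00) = -23.00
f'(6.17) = -10.34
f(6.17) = -24.73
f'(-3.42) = 8.84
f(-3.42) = -17.54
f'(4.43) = -6.86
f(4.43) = -9.76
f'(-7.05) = 16.10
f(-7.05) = -62.80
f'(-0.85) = 3.70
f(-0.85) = -1.42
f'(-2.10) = 6.20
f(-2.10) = -7.61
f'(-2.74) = 7.48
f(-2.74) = -11.99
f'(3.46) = -4.92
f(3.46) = -4.05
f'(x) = 2 - 2*x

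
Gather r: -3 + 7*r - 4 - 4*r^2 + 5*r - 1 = -4*r^2 + 12*r - 8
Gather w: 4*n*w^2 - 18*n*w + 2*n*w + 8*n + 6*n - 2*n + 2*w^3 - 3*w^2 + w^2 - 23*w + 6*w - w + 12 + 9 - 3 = 12*n + 2*w^3 + w^2*(4*n - 2) + w*(-16*n - 18) + 18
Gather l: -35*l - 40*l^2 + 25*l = -40*l^2 - 10*l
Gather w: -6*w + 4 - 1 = 3 - 6*w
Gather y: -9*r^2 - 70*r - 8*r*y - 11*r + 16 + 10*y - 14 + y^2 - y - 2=-9*r^2 - 81*r + y^2 + y*(9 - 8*r)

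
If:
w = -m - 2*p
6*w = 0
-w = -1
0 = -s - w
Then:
No Solution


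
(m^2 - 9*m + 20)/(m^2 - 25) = (m - 4)/(m + 5)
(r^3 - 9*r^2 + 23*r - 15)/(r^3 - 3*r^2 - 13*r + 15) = (r - 3)/(r + 3)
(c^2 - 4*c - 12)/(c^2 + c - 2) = (c - 6)/(c - 1)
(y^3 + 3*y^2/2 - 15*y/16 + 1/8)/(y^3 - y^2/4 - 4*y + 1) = (y - 1/4)/(y - 2)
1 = 1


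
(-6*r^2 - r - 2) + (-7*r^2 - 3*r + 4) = -13*r^2 - 4*r + 2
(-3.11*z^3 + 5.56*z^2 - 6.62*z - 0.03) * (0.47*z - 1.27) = -1.4617*z^4 + 6.5629*z^3 - 10.1726*z^2 + 8.3933*z + 0.0381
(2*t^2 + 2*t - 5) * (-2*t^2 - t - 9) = -4*t^4 - 6*t^3 - 10*t^2 - 13*t + 45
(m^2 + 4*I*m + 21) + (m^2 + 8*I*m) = 2*m^2 + 12*I*m + 21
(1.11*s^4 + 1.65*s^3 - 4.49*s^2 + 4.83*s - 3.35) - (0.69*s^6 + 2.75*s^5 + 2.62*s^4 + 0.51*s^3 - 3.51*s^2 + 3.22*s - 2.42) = -0.69*s^6 - 2.75*s^5 - 1.51*s^4 + 1.14*s^3 - 0.98*s^2 + 1.61*s - 0.93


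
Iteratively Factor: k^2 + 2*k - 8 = (k + 4)*(k - 2)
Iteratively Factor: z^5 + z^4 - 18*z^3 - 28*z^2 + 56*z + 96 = (z - 2)*(z^4 + 3*z^3 - 12*z^2 - 52*z - 48) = (z - 2)*(z + 2)*(z^3 + z^2 - 14*z - 24) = (z - 2)*(z + 2)*(z + 3)*(z^2 - 2*z - 8) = (z - 4)*(z - 2)*(z + 2)*(z + 3)*(z + 2)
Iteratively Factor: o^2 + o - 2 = (o - 1)*(o + 2)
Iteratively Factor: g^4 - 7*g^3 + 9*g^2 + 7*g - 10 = (g - 2)*(g^3 - 5*g^2 - g + 5) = (g - 2)*(g - 1)*(g^2 - 4*g - 5) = (g - 2)*(g - 1)*(g + 1)*(g - 5)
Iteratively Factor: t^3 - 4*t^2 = (t)*(t^2 - 4*t) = t^2*(t - 4)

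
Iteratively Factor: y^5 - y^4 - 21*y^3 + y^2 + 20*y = (y + 4)*(y^4 - 5*y^3 - y^2 + 5*y) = (y - 5)*(y + 4)*(y^3 - y) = (y - 5)*(y - 1)*(y + 4)*(y^2 + y) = y*(y - 5)*(y - 1)*(y + 4)*(y + 1)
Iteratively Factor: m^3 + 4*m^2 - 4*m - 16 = (m - 2)*(m^2 + 6*m + 8) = (m - 2)*(m + 4)*(m + 2)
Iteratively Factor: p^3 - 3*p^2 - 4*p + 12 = (p - 3)*(p^2 - 4) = (p - 3)*(p + 2)*(p - 2)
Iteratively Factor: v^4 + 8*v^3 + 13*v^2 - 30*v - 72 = (v + 4)*(v^3 + 4*v^2 - 3*v - 18) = (v - 2)*(v + 4)*(v^2 + 6*v + 9) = (v - 2)*(v + 3)*(v + 4)*(v + 3)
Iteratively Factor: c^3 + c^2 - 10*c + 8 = (c - 2)*(c^2 + 3*c - 4) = (c - 2)*(c - 1)*(c + 4)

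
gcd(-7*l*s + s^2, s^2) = s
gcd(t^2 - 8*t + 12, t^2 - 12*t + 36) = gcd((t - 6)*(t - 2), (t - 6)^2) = t - 6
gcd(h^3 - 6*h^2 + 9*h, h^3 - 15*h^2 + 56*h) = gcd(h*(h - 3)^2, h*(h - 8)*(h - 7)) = h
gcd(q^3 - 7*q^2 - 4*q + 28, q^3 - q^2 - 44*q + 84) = q - 2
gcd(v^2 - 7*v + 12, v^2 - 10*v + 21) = v - 3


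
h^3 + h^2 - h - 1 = (h - 1)*(h + 1)^2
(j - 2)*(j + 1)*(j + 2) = j^3 + j^2 - 4*j - 4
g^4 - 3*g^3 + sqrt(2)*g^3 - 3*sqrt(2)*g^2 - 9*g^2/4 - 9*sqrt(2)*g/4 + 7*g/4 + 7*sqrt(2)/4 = (g - 7/2)*(g - 1/2)*(g + 1)*(g + sqrt(2))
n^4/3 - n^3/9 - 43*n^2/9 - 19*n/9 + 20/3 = (n/3 + 1)*(n - 4)*(n - 1)*(n + 5/3)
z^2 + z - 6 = (z - 2)*(z + 3)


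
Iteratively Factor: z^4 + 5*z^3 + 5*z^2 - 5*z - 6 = (z + 1)*(z^3 + 4*z^2 + z - 6) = (z + 1)*(z + 3)*(z^2 + z - 2) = (z + 1)*(z + 2)*(z + 3)*(z - 1)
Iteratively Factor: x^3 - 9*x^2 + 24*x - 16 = (x - 4)*(x^2 - 5*x + 4) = (x - 4)^2*(x - 1)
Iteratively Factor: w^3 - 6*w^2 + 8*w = (w - 2)*(w^2 - 4*w) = w*(w - 2)*(w - 4)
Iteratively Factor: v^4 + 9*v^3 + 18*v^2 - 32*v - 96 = (v + 4)*(v^3 + 5*v^2 - 2*v - 24) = (v - 2)*(v + 4)*(v^2 + 7*v + 12) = (v - 2)*(v + 3)*(v + 4)*(v + 4)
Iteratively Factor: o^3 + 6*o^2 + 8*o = (o + 2)*(o^2 + 4*o) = (o + 2)*(o + 4)*(o)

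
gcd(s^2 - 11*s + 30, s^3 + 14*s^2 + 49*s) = 1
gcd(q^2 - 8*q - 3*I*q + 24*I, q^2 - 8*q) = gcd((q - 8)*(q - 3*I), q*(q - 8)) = q - 8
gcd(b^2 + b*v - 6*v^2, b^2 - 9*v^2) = b + 3*v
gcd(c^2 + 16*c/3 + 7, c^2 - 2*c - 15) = c + 3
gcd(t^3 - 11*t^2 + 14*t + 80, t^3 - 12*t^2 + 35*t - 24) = t - 8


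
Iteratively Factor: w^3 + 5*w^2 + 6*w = (w)*(w^2 + 5*w + 6) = w*(w + 2)*(w + 3)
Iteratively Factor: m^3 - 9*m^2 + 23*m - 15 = (m - 3)*(m^2 - 6*m + 5) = (m - 3)*(m - 1)*(m - 5)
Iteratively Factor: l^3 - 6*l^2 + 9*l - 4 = (l - 1)*(l^2 - 5*l + 4) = (l - 4)*(l - 1)*(l - 1)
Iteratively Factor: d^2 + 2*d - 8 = (d - 2)*(d + 4)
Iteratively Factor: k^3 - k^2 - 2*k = (k)*(k^2 - k - 2) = k*(k + 1)*(k - 2)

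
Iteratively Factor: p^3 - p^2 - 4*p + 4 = (p - 2)*(p^2 + p - 2) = (p - 2)*(p + 2)*(p - 1)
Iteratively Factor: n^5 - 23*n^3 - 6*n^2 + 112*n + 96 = (n - 4)*(n^4 + 4*n^3 - 7*n^2 - 34*n - 24) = (n - 4)*(n - 3)*(n^3 + 7*n^2 + 14*n + 8) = (n - 4)*(n - 3)*(n + 1)*(n^2 + 6*n + 8) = (n - 4)*(n - 3)*(n + 1)*(n + 4)*(n + 2)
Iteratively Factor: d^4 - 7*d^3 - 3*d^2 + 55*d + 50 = (d - 5)*(d^3 - 2*d^2 - 13*d - 10) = (d - 5)*(d + 2)*(d^2 - 4*d - 5) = (d - 5)*(d + 1)*(d + 2)*(d - 5)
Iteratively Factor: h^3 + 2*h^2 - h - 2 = (h + 2)*(h^2 - 1) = (h - 1)*(h + 2)*(h + 1)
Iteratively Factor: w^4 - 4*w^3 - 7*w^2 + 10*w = (w + 2)*(w^3 - 6*w^2 + 5*w) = (w - 1)*(w + 2)*(w^2 - 5*w) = (w - 5)*(w - 1)*(w + 2)*(w)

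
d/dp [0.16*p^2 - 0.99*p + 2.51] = 0.32*p - 0.99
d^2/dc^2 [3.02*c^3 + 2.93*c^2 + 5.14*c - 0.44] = 18.12*c + 5.86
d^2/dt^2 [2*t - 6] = 0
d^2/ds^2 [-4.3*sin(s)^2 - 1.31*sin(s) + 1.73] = 1.31*sin(s) - 8.6*cos(2*s)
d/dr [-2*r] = -2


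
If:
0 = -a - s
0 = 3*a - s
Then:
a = 0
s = 0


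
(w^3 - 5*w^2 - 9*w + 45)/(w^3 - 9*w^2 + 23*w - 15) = (w + 3)/(w - 1)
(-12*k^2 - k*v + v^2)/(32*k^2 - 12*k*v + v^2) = (3*k + v)/(-8*k + v)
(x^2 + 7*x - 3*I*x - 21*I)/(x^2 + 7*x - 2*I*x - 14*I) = (x - 3*I)/(x - 2*I)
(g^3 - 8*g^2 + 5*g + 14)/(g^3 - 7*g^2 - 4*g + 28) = (g + 1)/(g + 2)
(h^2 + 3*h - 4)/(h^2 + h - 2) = (h + 4)/(h + 2)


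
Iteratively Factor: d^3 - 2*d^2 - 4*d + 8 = (d - 2)*(d^2 - 4) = (d - 2)^2*(d + 2)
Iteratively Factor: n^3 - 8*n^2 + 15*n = (n)*(n^2 - 8*n + 15) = n*(n - 5)*(n - 3)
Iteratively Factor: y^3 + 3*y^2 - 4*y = (y + 4)*(y^2 - y) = (y - 1)*(y + 4)*(y)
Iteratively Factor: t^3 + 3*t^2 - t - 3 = (t - 1)*(t^2 + 4*t + 3) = (t - 1)*(t + 3)*(t + 1)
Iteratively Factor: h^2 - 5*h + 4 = (h - 4)*(h - 1)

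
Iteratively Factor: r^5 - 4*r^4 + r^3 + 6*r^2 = (r + 1)*(r^4 - 5*r^3 + 6*r^2) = (r - 2)*(r + 1)*(r^3 - 3*r^2) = (r - 3)*(r - 2)*(r + 1)*(r^2) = r*(r - 3)*(r - 2)*(r + 1)*(r)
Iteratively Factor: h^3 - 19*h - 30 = (h - 5)*(h^2 + 5*h + 6) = (h - 5)*(h + 2)*(h + 3)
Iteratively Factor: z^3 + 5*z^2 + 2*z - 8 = (z + 2)*(z^2 + 3*z - 4) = (z - 1)*(z + 2)*(z + 4)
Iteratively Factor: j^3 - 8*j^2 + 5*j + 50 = (j - 5)*(j^2 - 3*j - 10) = (j - 5)*(j + 2)*(j - 5)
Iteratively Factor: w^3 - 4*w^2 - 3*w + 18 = (w + 2)*(w^2 - 6*w + 9) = (w - 3)*(w + 2)*(w - 3)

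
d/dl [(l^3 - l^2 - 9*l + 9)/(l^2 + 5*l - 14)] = (l^4 + 10*l^3 - 38*l^2 + 10*l + 81)/(l^4 + 10*l^3 - 3*l^2 - 140*l + 196)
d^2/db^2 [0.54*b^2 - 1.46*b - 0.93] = 1.08000000000000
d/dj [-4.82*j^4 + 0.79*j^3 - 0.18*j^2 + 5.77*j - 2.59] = -19.28*j^3 + 2.37*j^2 - 0.36*j + 5.77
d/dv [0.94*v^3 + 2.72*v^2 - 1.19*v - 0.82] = 2.82*v^2 + 5.44*v - 1.19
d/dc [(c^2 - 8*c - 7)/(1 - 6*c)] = 2*(-3*c^2 + c - 25)/(36*c^2 - 12*c + 1)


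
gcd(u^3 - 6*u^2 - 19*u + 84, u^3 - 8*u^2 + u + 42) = u^2 - 10*u + 21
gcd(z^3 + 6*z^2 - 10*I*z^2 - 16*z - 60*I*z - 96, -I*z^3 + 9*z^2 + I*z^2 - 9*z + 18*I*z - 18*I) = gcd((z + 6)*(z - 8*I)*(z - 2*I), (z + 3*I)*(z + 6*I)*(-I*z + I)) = 1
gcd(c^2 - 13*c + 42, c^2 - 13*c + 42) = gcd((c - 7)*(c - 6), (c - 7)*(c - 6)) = c^2 - 13*c + 42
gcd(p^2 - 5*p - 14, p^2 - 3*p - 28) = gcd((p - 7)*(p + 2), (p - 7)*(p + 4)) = p - 7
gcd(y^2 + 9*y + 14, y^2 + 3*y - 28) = y + 7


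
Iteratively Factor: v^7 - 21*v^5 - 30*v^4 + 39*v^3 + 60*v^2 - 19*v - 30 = (v + 3)*(v^6 - 3*v^5 - 12*v^4 + 6*v^3 + 21*v^2 - 3*v - 10) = (v + 1)*(v + 3)*(v^5 - 4*v^4 - 8*v^3 + 14*v^2 + 7*v - 10) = (v + 1)^2*(v + 3)*(v^4 - 5*v^3 - 3*v^2 + 17*v - 10) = (v - 1)*(v + 1)^2*(v + 3)*(v^3 - 4*v^2 - 7*v + 10) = (v - 5)*(v - 1)*(v + 1)^2*(v + 3)*(v^2 + v - 2) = (v - 5)*(v - 1)^2*(v + 1)^2*(v + 3)*(v + 2)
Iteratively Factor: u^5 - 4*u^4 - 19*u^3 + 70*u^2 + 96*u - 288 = (u + 3)*(u^4 - 7*u^3 + 2*u^2 + 64*u - 96) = (u - 4)*(u + 3)*(u^3 - 3*u^2 - 10*u + 24) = (u - 4)*(u - 2)*(u + 3)*(u^2 - u - 12) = (u - 4)*(u - 2)*(u + 3)^2*(u - 4)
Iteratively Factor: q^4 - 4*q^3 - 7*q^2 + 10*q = (q)*(q^3 - 4*q^2 - 7*q + 10) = q*(q - 1)*(q^2 - 3*q - 10) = q*(q - 1)*(q + 2)*(q - 5)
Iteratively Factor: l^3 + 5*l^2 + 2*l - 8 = (l + 4)*(l^2 + l - 2) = (l + 2)*(l + 4)*(l - 1)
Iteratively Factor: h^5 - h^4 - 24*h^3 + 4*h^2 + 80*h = (h + 4)*(h^4 - 5*h^3 - 4*h^2 + 20*h) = (h - 2)*(h + 4)*(h^3 - 3*h^2 - 10*h) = (h - 2)*(h + 2)*(h + 4)*(h^2 - 5*h) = (h - 5)*(h - 2)*(h + 2)*(h + 4)*(h)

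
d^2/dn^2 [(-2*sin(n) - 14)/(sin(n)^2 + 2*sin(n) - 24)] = 2*(sin(n)^5 + 26*sin(n)^4 + 184*sin(n)^3 + 706*sin(n)^2 + 684*sin(n) - 488)/(sin(n)^2 + 2*sin(n) - 24)^3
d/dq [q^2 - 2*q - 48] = 2*q - 2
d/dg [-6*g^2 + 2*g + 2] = 2 - 12*g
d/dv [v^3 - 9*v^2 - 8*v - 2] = 3*v^2 - 18*v - 8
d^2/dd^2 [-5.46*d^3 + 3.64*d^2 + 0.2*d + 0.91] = 7.28 - 32.76*d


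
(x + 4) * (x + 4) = x^2 + 8*x + 16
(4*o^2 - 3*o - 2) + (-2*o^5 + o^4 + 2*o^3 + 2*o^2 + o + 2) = -2*o^5 + o^4 + 2*o^3 + 6*o^2 - 2*o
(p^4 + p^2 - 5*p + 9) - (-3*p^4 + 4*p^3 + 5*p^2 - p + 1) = 4*p^4 - 4*p^3 - 4*p^2 - 4*p + 8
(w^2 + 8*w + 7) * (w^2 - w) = w^4 + 7*w^3 - w^2 - 7*w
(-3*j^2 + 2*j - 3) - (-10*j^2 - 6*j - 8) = 7*j^2 + 8*j + 5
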